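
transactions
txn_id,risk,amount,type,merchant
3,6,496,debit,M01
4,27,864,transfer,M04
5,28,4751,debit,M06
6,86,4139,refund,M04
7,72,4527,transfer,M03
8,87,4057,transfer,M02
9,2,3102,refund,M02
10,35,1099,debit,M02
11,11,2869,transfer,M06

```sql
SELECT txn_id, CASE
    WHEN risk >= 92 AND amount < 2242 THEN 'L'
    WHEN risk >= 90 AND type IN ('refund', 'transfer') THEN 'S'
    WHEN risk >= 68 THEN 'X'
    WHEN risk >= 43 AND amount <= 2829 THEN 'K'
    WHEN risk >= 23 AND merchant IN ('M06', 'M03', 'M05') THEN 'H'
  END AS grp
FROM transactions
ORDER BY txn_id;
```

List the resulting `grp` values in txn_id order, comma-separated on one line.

NULL, NULL, H, X, X, X, NULL, NULL, NULL

txn_id=3: (no match → NULL) → NULL
txn_id=4: (no match → NULL) → NULL
txn_id=5: risk >= 23 AND merchant IN ('M06', 'M03', 'M05') → H
txn_id=6: risk >= 68 → X
txn_id=7: risk >= 68 → X
txn_id=8: risk >= 68 → X
txn_id=9: (no match → NULL) → NULL
txn_id=10: (no match → NULL) → NULL
txn_id=11: (no match → NULL) → NULL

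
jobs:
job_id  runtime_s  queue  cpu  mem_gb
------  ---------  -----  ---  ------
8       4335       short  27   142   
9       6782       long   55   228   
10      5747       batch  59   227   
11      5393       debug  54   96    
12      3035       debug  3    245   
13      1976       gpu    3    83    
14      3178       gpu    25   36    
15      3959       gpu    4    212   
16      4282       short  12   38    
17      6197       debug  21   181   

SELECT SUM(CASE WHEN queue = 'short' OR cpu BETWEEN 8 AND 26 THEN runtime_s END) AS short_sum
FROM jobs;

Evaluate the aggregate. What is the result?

17992

job_id=8: ✓ → 4335
job_id=9: ✗
job_id=10: ✗
job_id=11: ✗
job_id=12: ✗
job_id=13: ✗
job_id=14: ✓ → 3178
job_id=15: ✗
job_id=16: ✓ → 4282
job_id=17: ✓ → 6197
short_sum = 4335 + 3178 + 4282 + 6197 = 17992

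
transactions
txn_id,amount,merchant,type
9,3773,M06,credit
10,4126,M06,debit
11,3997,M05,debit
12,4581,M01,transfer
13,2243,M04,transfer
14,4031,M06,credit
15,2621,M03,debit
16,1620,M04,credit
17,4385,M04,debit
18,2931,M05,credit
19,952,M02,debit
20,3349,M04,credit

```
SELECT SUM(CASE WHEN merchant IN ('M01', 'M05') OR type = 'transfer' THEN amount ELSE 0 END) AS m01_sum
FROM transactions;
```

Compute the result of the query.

13752

txn_id=9: ✗
txn_id=10: ✗
txn_id=11: ✓ → 3997
txn_id=12: ✓ → 4581
txn_id=13: ✓ → 2243
txn_id=14: ✗
txn_id=15: ✗
txn_id=16: ✗
txn_id=17: ✗
txn_id=18: ✓ → 2931
txn_id=19: ✗
txn_id=20: ✗
m01_sum = 3997 + 4581 + 2243 + 2931 = 13752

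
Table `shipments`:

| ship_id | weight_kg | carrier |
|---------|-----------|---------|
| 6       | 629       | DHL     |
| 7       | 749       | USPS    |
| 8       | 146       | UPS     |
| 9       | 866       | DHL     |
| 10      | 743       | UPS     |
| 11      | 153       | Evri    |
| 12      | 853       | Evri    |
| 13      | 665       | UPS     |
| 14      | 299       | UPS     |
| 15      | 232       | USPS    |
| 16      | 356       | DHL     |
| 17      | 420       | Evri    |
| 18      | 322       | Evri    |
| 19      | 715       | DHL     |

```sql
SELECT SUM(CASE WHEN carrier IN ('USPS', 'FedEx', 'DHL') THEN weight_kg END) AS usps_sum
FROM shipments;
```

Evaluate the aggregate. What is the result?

ship_id=6: ✓ → 629
ship_id=7: ✓ → 749
ship_id=8: ✗
ship_id=9: ✓ → 866
ship_id=10: ✗
ship_id=11: ✗
ship_id=12: ✗
ship_id=13: ✗
ship_id=14: ✗
ship_id=15: ✓ → 232
ship_id=16: ✓ → 356
ship_id=17: ✗
ship_id=18: ✗
ship_id=19: ✓ → 715
usps_sum = 629 + 749 + 866 + 232 + 356 + 715 = 3547

3547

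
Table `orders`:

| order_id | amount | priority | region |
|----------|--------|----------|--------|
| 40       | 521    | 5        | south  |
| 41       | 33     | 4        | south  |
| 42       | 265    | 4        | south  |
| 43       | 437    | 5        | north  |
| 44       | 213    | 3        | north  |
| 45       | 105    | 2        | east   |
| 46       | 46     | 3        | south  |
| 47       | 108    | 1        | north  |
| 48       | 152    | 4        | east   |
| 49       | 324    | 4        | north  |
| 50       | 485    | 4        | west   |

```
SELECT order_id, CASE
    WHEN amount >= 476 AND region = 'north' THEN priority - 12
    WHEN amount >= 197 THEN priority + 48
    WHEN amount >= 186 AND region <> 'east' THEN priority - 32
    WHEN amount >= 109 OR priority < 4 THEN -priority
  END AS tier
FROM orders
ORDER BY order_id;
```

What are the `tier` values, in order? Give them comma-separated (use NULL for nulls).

order_id=40: amount >= 197 → 53
order_id=41: (no match → NULL) → NULL
order_id=42: amount >= 197 → 52
order_id=43: amount >= 197 → 53
order_id=44: amount >= 197 → 51
order_id=45: amount >= 109 OR priority < 4 → -2
order_id=46: amount >= 109 OR priority < 4 → -3
order_id=47: amount >= 109 OR priority < 4 → -1
order_id=48: amount >= 109 OR priority < 4 → -4
order_id=49: amount >= 197 → 52
order_id=50: amount >= 197 → 52

53, NULL, 52, 53, 51, -2, -3, -1, -4, 52, 52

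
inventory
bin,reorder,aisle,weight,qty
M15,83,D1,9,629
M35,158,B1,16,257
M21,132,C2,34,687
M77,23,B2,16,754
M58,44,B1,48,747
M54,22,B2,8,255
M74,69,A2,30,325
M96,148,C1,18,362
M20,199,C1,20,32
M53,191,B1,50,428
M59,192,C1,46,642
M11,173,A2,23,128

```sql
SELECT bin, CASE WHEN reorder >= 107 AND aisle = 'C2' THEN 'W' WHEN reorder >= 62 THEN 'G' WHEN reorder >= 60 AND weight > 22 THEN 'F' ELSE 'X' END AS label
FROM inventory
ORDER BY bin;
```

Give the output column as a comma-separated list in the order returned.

bin=M11: reorder >= 62 → G
bin=M15: reorder >= 62 → G
bin=M20: reorder >= 62 → G
bin=M21: reorder >= 107 AND aisle = 'C2' → W
bin=M35: reorder >= 62 → G
bin=M53: reorder >= 62 → G
bin=M54: ELSE → X
bin=M58: ELSE → X
bin=M59: reorder >= 62 → G
bin=M74: reorder >= 62 → G
bin=M77: ELSE → X
bin=M96: reorder >= 62 → G

G, G, G, W, G, G, X, X, G, G, X, G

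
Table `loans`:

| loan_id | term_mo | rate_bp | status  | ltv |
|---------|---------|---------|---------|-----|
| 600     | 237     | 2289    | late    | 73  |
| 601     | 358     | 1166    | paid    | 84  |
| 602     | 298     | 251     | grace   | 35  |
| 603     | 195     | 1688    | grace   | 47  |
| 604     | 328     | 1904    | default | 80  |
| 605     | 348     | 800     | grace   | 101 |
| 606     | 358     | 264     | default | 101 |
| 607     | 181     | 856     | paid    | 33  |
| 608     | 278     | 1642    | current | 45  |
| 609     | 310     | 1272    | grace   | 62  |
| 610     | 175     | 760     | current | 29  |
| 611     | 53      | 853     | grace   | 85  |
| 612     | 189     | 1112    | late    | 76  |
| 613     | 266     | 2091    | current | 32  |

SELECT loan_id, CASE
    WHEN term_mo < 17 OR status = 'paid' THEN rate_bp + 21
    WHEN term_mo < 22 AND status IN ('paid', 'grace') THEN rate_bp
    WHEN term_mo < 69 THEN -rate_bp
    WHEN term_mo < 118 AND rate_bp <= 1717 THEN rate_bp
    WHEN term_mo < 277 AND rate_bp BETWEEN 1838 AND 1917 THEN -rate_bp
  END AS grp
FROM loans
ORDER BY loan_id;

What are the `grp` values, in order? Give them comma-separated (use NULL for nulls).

loan_id=600: (no match → NULL) → NULL
loan_id=601: term_mo < 17 OR status = 'paid' → 1187
loan_id=602: (no match → NULL) → NULL
loan_id=603: (no match → NULL) → NULL
loan_id=604: (no match → NULL) → NULL
loan_id=605: (no match → NULL) → NULL
loan_id=606: (no match → NULL) → NULL
loan_id=607: term_mo < 17 OR status = 'paid' → 877
loan_id=608: (no match → NULL) → NULL
loan_id=609: (no match → NULL) → NULL
loan_id=610: (no match → NULL) → NULL
loan_id=611: term_mo < 69 → -853
loan_id=612: (no match → NULL) → NULL
loan_id=613: (no match → NULL) → NULL

NULL, 1187, NULL, NULL, NULL, NULL, NULL, 877, NULL, NULL, NULL, -853, NULL, NULL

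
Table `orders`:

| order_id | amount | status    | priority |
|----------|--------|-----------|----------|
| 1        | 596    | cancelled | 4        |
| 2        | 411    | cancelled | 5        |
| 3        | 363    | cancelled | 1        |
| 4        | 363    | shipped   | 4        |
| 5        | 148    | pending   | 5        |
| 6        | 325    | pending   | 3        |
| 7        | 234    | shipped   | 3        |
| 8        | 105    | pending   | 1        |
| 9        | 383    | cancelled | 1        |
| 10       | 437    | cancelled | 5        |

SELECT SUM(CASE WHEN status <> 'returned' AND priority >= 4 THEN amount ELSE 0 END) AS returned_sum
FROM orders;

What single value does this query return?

order_id=1: ✓ → 596
order_id=2: ✓ → 411
order_id=3: ✗
order_id=4: ✓ → 363
order_id=5: ✓ → 148
order_id=6: ✗
order_id=7: ✗
order_id=8: ✗
order_id=9: ✗
order_id=10: ✓ → 437
returned_sum = 596 + 411 + 363 + 148 + 437 = 1955

1955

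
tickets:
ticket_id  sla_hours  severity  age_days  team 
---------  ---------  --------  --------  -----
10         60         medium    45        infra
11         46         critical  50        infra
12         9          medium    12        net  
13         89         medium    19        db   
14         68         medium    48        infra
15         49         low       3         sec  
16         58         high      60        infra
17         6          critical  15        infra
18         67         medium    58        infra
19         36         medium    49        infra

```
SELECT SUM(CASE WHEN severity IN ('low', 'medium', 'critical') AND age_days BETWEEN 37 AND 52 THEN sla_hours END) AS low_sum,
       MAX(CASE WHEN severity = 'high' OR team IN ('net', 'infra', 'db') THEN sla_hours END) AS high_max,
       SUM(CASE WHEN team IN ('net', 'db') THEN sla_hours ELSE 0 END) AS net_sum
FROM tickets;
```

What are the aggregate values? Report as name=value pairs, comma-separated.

[low_sum: severity IN ('low', 'medium', 'critical') AND age_days BETWEEN 37 AND 52]
ticket_id=10: ✓ → 60
ticket_id=11: ✓ → 46
ticket_id=12: ✗
ticket_id=13: ✗
ticket_id=14: ✓ → 68
ticket_id=15: ✗
ticket_id=16: ✗
ticket_id=17: ✗
ticket_id=18: ✗
ticket_id=19: ✓ → 36
low_sum = 60 + 46 + 68 + 36 = 210
—
[high_max: severity = 'high' OR team IN ('net', 'infra', 'db')]
ticket_id=10: ✓ → 60
ticket_id=11: ✓ → 46
ticket_id=12: ✓ → 9
ticket_id=13: ✓ → 89
ticket_id=14: ✓ → 68
ticket_id=15: ✗
ticket_id=16: ✓ → 58
ticket_id=17: ✓ → 6
ticket_id=18: ✓ → 67
ticket_id=19: ✓ → 36
high_max = MAX(60, 46, 9, 89, 68, 58, 6, 67, 36) = 89
—
[net_sum: team IN ('net', 'db')]
ticket_id=10: ✗
ticket_id=11: ✗
ticket_id=12: ✓ → 9
ticket_id=13: ✓ → 89
ticket_id=14: ✗
ticket_id=15: ✗
ticket_id=16: ✗
ticket_id=17: ✗
ticket_id=18: ✗
ticket_id=19: ✗
net_sum = 9 + 89 = 98

low_sum=210, high_max=89, net_sum=98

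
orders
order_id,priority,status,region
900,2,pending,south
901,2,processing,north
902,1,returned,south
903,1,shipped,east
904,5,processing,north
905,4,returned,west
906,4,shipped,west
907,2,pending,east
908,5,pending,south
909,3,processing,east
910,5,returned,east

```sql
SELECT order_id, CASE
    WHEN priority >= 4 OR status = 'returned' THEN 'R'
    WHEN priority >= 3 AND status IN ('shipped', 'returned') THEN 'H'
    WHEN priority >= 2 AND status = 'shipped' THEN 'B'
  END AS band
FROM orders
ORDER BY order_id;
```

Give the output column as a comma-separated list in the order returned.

order_id=900: (no match → NULL) → NULL
order_id=901: (no match → NULL) → NULL
order_id=902: priority >= 4 OR status = 'returned' → R
order_id=903: (no match → NULL) → NULL
order_id=904: priority >= 4 OR status = 'returned' → R
order_id=905: priority >= 4 OR status = 'returned' → R
order_id=906: priority >= 4 OR status = 'returned' → R
order_id=907: (no match → NULL) → NULL
order_id=908: priority >= 4 OR status = 'returned' → R
order_id=909: (no match → NULL) → NULL
order_id=910: priority >= 4 OR status = 'returned' → R

NULL, NULL, R, NULL, R, R, R, NULL, R, NULL, R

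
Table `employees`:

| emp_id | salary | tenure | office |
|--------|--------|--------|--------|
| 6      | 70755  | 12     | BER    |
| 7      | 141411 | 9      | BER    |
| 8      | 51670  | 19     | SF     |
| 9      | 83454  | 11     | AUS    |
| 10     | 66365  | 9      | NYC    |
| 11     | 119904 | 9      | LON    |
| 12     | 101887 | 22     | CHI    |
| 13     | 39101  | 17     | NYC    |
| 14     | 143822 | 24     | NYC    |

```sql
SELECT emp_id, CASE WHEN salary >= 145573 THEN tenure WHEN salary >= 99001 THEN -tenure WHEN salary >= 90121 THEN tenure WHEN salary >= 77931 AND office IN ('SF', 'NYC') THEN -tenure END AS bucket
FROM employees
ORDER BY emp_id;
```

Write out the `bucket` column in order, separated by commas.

emp_id=6: (no match → NULL) → NULL
emp_id=7: salary >= 99001 → -9
emp_id=8: (no match → NULL) → NULL
emp_id=9: (no match → NULL) → NULL
emp_id=10: (no match → NULL) → NULL
emp_id=11: salary >= 99001 → -9
emp_id=12: salary >= 99001 → -22
emp_id=13: (no match → NULL) → NULL
emp_id=14: salary >= 99001 → -24

NULL, -9, NULL, NULL, NULL, -9, -22, NULL, -24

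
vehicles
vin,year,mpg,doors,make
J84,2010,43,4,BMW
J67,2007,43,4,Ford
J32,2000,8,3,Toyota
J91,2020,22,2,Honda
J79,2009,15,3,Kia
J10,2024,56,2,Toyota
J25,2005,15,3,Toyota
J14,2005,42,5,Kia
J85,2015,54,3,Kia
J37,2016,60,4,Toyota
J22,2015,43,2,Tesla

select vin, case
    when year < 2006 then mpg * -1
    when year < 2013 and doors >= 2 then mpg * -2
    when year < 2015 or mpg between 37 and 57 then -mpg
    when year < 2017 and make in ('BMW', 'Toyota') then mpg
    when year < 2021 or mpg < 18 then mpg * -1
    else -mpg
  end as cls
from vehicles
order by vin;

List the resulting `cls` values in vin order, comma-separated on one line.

-56, -42, -43, -15, -8, 60, -86, -30, -86, -54, -22

vin=J10: year < 2015 or mpg between 37 and 57 → -56
vin=J14: year < 2006 → -42
vin=J22: year < 2015 or mpg between 37 and 57 → -43
vin=J25: year < 2006 → -15
vin=J32: year < 2006 → -8
vin=J37: year < 2017 and make in ('BMW', 'Toyota') → 60
vin=J67: year < 2013 and doors >= 2 → -86
vin=J79: year < 2013 and doors >= 2 → -30
vin=J84: year < 2013 and doors >= 2 → -86
vin=J85: year < 2015 or mpg between 37 and 57 → -54
vin=J91: year < 2021 or mpg < 18 → -22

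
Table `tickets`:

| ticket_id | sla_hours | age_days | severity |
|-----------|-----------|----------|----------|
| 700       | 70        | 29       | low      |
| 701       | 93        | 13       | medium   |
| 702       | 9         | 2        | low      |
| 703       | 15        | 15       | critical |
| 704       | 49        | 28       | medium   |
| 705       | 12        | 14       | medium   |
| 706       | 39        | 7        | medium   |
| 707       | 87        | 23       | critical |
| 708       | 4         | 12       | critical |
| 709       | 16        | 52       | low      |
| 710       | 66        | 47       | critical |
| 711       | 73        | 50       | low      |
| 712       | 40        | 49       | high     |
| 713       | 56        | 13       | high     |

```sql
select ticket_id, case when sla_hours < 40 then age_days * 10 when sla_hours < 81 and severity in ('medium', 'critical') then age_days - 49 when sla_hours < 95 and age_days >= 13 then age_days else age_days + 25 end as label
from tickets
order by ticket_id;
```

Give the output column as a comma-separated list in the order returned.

ticket_id=700: sla_hours < 95 and age_days >= 13 → 29
ticket_id=701: sla_hours < 95 and age_days >= 13 → 13
ticket_id=702: sla_hours < 40 → 20
ticket_id=703: sla_hours < 40 → 150
ticket_id=704: sla_hours < 81 and severity in ('medium', 'critical') → -21
ticket_id=705: sla_hours < 40 → 140
ticket_id=706: sla_hours < 40 → 70
ticket_id=707: sla_hours < 95 and age_days >= 13 → 23
ticket_id=708: sla_hours < 40 → 120
ticket_id=709: sla_hours < 40 → 520
ticket_id=710: sla_hours < 81 and severity in ('medium', 'critical') → -2
ticket_id=711: sla_hours < 95 and age_days >= 13 → 50
ticket_id=712: sla_hours < 95 and age_days >= 13 → 49
ticket_id=713: sla_hours < 95 and age_days >= 13 → 13

29, 13, 20, 150, -21, 140, 70, 23, 120, 520, -2, 50, 49, 13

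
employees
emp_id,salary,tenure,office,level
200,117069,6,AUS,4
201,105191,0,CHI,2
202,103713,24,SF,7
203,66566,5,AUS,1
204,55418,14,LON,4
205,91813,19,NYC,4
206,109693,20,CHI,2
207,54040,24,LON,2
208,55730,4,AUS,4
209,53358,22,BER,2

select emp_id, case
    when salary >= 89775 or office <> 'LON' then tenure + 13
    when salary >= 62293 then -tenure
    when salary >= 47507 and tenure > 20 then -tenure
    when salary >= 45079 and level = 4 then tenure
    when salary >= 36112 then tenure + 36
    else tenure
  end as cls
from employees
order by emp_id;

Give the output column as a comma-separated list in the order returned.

emp_id=200: salary >= 89775 or office <> 'LON' → 19
emp_id=201: salary >= 89775 or office <> 'LON' → 13
emp_id=202: salary >= 89775 or office <> 'LON' → 37
emp_id=203: salary >= 89775 or office <> 'LON' → 18
emp_id=204: salary >= 45079 and level = 4 → 14
emp_id=205: salary >= 89775 or office <> 'LON' → 32
emp_id=206: salary >= 89775 or office <> 'LON' → 33
emp_id=207: salary >= 47507 and tenure > 20 → -24
emp_id=208: salary >= 89775 or office <> 'LON' → 17
emp_id=209: salary >= 89775 or office <> 'LON' → 35

19, 13, 37, 18, 14, 32, 33, -24, 17, 35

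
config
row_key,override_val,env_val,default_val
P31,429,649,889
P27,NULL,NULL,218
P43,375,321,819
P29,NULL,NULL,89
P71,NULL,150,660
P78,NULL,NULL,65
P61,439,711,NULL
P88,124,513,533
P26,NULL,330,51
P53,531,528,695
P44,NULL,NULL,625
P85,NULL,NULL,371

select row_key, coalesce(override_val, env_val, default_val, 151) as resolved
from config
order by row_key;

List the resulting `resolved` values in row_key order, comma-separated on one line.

row_key=P26: override_val=NULL, env_val=330 → 330
row_key=P27: override_val=NULL, env_val=NULL, default_val=218 → 218
row_key=P29: override_val=NULL, env_val=NULL, default_val=89 → 89
row_key=P31: override_val=429 → 429
row_key=P43: override_val=375 → 375
row_key=P44: override_val=NULL, env_val=NULL, default_val=625 → 625
row_key=P53: override_val=531 → 531
row_key=P61: override_val=439 → 439
row_key=P71: override_val=NULL, env_val=150 → 150
row_key=P78: override_val=NULL, env_val=NULL, default_val=65 → 65
row_key=P85: override_val=NULL, env_val=NULL, default_val=371 → 371
row_key=P88: override_val=124 → 124

330, 218, 89, 429, 375, 625, 531, 439, 150, 65, 371, 124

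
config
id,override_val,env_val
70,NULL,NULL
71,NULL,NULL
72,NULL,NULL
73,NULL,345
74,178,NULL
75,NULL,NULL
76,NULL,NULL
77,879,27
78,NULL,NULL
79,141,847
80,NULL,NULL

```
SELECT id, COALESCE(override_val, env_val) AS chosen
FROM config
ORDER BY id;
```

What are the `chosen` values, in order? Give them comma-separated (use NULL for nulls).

NULL, NULL, NULL, 345, 178, NULL, NULL, 879, NULL, 141, NULL

id=70: override_val=NULL, env_val=NULL (all NULL) → NULL
id=71: override_val=NULL, env_val=NULL (all NULL) → NULL
id=72: override_val=NULL, env_val=NULL (all NULL) → NULL
id=73: override_val=NULL, env_val=345 → 345
id=74: override_val=178 → 178
id=75: override_val=NULL, env_val=NULL (all NULL) → NULL
id=76: override_val=NULL, env_val=NULL (all NULL) → NULL
id=77: override_val=879 → 879
id=78: override_val=NULL, env_val=NULL (all NULL) → NULL
id=79: override_val=141 → 141
id=80: override_val=NULL, env_val=NULL (all NULL) → NULL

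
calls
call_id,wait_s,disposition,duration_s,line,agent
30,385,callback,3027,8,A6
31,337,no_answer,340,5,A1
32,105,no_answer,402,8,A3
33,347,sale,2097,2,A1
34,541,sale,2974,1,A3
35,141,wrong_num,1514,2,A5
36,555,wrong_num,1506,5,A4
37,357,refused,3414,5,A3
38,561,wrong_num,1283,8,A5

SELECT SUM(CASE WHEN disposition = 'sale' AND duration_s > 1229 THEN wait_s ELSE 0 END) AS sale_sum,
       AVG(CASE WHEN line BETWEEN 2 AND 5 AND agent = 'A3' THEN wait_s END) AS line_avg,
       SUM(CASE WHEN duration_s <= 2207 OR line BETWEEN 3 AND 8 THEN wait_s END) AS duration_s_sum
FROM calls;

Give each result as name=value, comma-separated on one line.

[sale_sum: disposition = 'sale' AND duration_s > 1229]
call_id=30: ✗
call_id=31: ✗
call_id=32: ✗
call_id=33: ✓ → 347
call_id=34: ✓ → 541
call_id=35: ✗
call_id=36: ✗
call_id=37: ✗
call_id=38: ✗
sale_sum = 347 + 541 = 888
—
[line_avg: line BETWEEN 2 AND 5 AND agent = 'A3']
call_id=30: ✗
call_id=31: ✗
call_id=32: ✗
call_id=33: ✗
call_id=34: ✗
call_id=35: ✗
call_id=36: ✗
call_id=37: ✓ → 357
call_id=38: ✗
line_avg = 357
—
[duration_s_sum: duration_s <= 2207 OR line BETWEEN 3 AND 8]
call_id=30: ✓ → 385
call_id=31: ✓ → 337
call_id=32: ✓ → 105
call_id=33: ✓ → 347
call_id=34: ✗
call_id=35: ✓ → 141
call_id=36: ✓ → 555
call_id=37: ✓ → 357
call_id=38: ✓ → 561
duration_s_sum = 385 + 337 + 105 + 347 + 141 + 555 + 357 + 561 = 2788

sale_sum=888, line_avg=357, duration_s_sum=2788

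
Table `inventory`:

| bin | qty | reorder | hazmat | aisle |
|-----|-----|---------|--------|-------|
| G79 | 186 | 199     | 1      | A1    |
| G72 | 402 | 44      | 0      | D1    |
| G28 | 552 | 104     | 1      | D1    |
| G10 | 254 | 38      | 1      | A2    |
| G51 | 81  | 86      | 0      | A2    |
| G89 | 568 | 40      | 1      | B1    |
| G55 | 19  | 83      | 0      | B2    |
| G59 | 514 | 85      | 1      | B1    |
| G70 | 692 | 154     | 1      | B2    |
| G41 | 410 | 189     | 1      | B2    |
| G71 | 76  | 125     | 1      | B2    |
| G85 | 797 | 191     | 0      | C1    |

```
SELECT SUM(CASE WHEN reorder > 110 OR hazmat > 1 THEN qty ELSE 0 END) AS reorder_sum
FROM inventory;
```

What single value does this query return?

bin=G79: ✓ → 186
bin=G72: ✗
bin=G28: ✗
bin=G10: ✗
bin=G51: ✗
bin=G89: ✗
bin=G55: ✗
bin=G59: ✗
bin=G70: ✓ → 692
bin=G41: ✓ → 410
bin=G71: ✓ → 76
bin=G85: ✓ → 797
reorder_sum = 186 + 692 + 410 + 76 + 797 = 2161

2161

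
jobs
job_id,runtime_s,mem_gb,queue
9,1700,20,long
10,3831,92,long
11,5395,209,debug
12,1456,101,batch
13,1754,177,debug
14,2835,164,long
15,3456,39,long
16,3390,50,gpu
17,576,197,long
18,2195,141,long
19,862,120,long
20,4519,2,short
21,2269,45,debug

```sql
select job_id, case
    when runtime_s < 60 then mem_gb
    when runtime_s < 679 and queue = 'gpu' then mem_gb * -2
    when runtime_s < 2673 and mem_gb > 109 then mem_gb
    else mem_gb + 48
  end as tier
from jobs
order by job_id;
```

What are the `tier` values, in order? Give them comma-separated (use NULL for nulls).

68, 140, 257, 149, 177, 212, 87, 98, 197, 141, 120, 50, 93

job_id=9: ELSE → 68
job_id=10: ELSE → 140
job_id=11: ELSE → 257
job_id=12: ELSE → 149
job_id=13: runtime_s < 2673 and mem_gb > 109 → 177
job_id=14: ELSE → 212
job_id=15: ELSE → 87
job_id=16: ELSE → 98
job_id=17: runtime_s < 2673 and mem_gb > 109 → 197
job_id=18: runtime_s < 2673 and mem_gb > 109 → 141
job_id=19: runtime_s < 2673 and mem_gb > 109 → 120
job_id=20: ELSE → 50
job_id=21: ELSE → 93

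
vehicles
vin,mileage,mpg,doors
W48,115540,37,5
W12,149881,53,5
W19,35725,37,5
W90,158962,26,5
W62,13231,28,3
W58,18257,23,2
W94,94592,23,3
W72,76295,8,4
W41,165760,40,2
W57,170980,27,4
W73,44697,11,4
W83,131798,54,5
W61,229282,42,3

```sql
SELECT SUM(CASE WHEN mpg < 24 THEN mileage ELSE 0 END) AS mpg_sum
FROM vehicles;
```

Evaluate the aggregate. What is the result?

vin=W48: ✗
vin=W12: ✗
vin=W19: ✗
vin=W90: ✗
vin=W62: ✗
vin=W58: ✓ → 18257
vin=W94: ✓ → 94592
vin=W72: ✓ → 76295
vin=W41: ✗
vin=W57: ✗
vin=W73: ✓ → 44697
vin=W83: ✗
vin=W61: ✗
mpg_sum = 18257 + 94592 + 76295 + 44697 = 233841

233841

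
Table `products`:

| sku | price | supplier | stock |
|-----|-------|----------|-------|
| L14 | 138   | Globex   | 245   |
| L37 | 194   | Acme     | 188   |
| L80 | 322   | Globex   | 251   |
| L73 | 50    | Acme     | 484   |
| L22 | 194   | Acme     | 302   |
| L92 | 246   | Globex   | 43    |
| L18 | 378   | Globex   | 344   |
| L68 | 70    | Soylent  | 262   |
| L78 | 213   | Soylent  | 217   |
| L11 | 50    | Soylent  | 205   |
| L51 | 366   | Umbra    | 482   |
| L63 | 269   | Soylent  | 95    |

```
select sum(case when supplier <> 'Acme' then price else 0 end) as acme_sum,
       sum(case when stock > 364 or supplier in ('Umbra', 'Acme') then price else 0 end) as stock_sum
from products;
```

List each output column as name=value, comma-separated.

[acme_sum: supplier <> 'Acme']
sku=L14: ✓ → 138
sku=L37: ✗
sku=L80: ✓ → 322
sku=L73: ✗
sku=L22: ✗
sku=L92: ✓ → 246
sku=L18: ✓ → 378
sku=L68: ✓ → 70
sku=L78: ✓ → 213
sku=L11: ✓ → 50
sku=L51: ✓ → 366
sku=L63: ✓ → 269
acme_sum = 138 + 322 + 246 + 378 + 70 + 213 + 50 + 366 + 269 = 2052
—
[stock_sum: stock > 364 or supplier in ('Umbra', 'Acme')]
sku=L14: ✗
sku=L37: ✓ → 194
sku=L80: ✗
sku=L73: ✓ → 50
sku=L22: ✓ → 194
sku=L92: ✗
sku=L18: ✗
sku=L68: ✗
sku=L78: ✗
sku=L11: ✗
sku=L51: ✓ → 366
sku=L63: ✗
stock_sum = 194 + 50 + 194 + 366 = 804

acme_sum=2052, stock_sum=804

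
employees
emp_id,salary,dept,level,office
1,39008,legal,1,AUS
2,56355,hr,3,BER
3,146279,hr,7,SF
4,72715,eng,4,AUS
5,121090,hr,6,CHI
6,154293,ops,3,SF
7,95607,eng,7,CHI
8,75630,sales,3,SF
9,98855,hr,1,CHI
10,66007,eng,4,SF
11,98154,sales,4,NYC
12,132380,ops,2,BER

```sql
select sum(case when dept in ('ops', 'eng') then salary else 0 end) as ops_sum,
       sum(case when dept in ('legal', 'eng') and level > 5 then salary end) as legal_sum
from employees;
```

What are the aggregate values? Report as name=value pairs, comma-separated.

ops_sum=521002, legal_sum=95607

[ops_sum: dept in ('ops', 'eng')]
emp_id=1: ✗
emp_id=2: ✗
emp_id=3: ✗
emp_id=4: ✓ → 72715
emp_id=5: ✗
emp_id=6: ✓ → 154293
emp_id=7: ✓ → 95607
emp_id=8: ✗
emp_id=9: ✗
emp_id=10: ✓ → 66007
emp_id=11: ✗
emp_id=12: ✓ → 132380
ops_sum = 72715 + 154293 + 95607 + 66007 + 132380 = 521002
—
[legal_sum: dept in ('legal', 'eng') and level > 5]
emp_id=1: ✗
emp_id=2: ✗
emp_id=3: ✗
emp_id=4: ✗
emp_id=5: ✗
emp_id=6: ✗
emp_id=7: ✓ → 95607
emp_id=8: ✗
emp_id=9: ✗
emp_id=10: ✗
emp_id=11: ✗
emp_id=12: ✗
legal_sum = 95607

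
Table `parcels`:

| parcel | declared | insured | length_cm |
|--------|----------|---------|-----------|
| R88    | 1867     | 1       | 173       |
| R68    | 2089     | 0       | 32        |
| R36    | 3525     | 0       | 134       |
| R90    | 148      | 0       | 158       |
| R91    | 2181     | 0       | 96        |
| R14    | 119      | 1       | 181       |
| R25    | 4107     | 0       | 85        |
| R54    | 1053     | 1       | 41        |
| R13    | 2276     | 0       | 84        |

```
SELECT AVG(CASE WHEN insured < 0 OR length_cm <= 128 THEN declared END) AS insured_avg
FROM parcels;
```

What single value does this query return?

2341.2

parcel=R88: ✗
parcel=R68: ✓ → 2089
parcel=R36: ✗
parcel=R90: ✗
parcel=R91: ✓ → 2181
parcel=R14: ✗
parcel=R25: ✓ → 4107
parcel=R54: ✓ → 1053
parcel=R13: ✓ → 2276
insured_avg = (2089 + 2181 + 4107 + 1053 + 2276) / 5 = 2341.2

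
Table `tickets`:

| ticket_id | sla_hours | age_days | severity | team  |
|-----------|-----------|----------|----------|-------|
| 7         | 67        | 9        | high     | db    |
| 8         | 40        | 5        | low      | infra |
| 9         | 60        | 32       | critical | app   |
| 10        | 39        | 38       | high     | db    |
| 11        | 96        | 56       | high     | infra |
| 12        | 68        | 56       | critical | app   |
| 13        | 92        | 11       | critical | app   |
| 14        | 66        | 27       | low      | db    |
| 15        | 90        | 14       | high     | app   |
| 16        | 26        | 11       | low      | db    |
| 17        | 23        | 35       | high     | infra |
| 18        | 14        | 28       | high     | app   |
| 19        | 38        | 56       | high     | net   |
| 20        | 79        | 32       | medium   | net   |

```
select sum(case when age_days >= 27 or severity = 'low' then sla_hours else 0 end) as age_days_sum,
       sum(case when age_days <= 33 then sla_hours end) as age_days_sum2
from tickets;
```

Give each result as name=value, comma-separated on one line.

[age_days_sum: age_days >= 27 or severity = 'low']
ticket_id=7: ✗
ticket_id=8: ✓ → 40
ticket_id=9: ✓ → 60
ticket_id=10: ✓ → 39
ticket_id=11: ✓ → 96
ticket_id=12: ✓ → 68
ticket_id=13: ✗
ticket_id=14: ✓ → 66
ticket_id=15: ✗
ticket_id=16: ✓ → 26
ticket_id=17: ✓ → 23
ticket_id=18: ✓ → 14
ticket_id=19: ✓ → 38
ticket_id=20: ✓ → 79
age_days_sum = 40 + 60 + 39 + 96 + 68 + 66 + 26 + 23 + 14 + 38 + 79 = 549
—
[age_days_sum2: age_days <= 33]
ticket_id=7: ✓ → 67
ticket_id=8: ✓ → 40
ticket_id=9: ✓ → 60
ticket_id=10: ✗
ticket_id=11: ✗
ticket_id=12: ✗
ticket_id=13: ✓ → 92
ticket_id=14: ✓ → 66
ticket_id=15: ✓ → 90
ticket_id=16: ✓ → 26
ticket_id=17: ✗
ticket_id=18: ✓ → 14
ticket_id=19: ✗
ticket_id=20: ✓ → 79
age_days_sum2 = 67 + 40 + 60 + 92 + 66 + 90 + 26 + 14 + 79 = 534

age_days_sum=549, age_days_sum2=534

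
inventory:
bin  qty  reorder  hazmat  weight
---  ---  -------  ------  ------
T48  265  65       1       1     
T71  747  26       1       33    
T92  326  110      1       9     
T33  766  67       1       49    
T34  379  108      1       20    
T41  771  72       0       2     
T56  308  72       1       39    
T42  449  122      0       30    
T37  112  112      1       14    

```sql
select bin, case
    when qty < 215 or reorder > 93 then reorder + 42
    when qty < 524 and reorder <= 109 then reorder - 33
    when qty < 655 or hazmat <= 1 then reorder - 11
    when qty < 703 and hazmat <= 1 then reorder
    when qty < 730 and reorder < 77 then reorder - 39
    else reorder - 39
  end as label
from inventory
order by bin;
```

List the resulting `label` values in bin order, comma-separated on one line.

56, 150, 154, 61, 164, 32, 39, 15, 152

bin=T33: qty < 655 or hazmat <= 1 → 56
bin=T34: qty < 215 or reorder > 93 → 150
bin=T37: qty < 215 or reorder > 93 → 154
bin=T41: qty < 655 or hazmat <= 1 → 61
bin=T42: qty < 215 or reorder > 93 → 164
bin=T48: qty < 524 and reorder <= 109 → 32
bin=T56: qty < 524 and reorder <= 109 → 39
bin=T71: qty < 655 or hazmat <= 1 → 15
bin=T92: qty < 215 or reorder > 93 → 152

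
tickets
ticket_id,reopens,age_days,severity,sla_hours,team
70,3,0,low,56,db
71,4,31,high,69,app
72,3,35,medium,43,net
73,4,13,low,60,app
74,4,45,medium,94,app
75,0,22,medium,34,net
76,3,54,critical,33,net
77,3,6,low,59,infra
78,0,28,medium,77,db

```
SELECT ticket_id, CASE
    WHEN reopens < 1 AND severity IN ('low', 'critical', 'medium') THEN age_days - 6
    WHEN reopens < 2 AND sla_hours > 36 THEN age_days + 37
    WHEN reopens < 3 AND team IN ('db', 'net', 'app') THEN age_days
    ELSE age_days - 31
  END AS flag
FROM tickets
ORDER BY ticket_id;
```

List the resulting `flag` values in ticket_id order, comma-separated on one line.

-31, 0, 4, -18, 14, 16, 23, -25, 22

ticket_id=70: ELSE → -31
ticket_id=71: ELSE → 0
ticket_id=72: ELSE → 4
ticket_id=73: ELSE → -18
ticket_id=74: ELSE → 14
ticket_id=75: reopens < 1 AND severity IN ('low', 'critical', 'medium') → 16
ticket_id=76: ELSE → 23
ticket_id=77: ELSE → -25
ticket_id=78: reopens < 1 AND severity IN ('low', 'critical', 'medium') → 22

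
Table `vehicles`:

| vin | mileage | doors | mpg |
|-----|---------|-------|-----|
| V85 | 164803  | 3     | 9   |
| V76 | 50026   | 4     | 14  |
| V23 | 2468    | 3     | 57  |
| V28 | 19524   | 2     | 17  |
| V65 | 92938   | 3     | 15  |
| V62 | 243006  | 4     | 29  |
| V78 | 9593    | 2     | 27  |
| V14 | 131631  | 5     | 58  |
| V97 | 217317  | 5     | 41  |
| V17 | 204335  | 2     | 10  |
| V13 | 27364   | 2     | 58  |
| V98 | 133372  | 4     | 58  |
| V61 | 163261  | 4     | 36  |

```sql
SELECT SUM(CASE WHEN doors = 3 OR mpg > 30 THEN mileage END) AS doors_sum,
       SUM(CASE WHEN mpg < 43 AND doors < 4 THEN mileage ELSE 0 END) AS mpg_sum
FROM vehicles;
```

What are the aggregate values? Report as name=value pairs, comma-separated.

doors_sum=933154, mpg_sum=491193

[doors_sum: doors = 3 OR mpg > 30]
vin=V85: ✓ → 164803
vin=V76: ✗
vin=V23: ✓ → 2468
vin=V28: ✗
vin=V65: ✓ → 92938
vin=V62: ✗
vin=V78: ✗
vin=V14: ✓ → 131631
vin=V97: ✓ → 217317
vin=V17: ✗
vin=V13: ✓ → 27364
vin=V98: ✓ → 133372
vin=V61: ✓ → 163261
doors_sum = 164803 + 2468 + 92938 + 131631 + 217317 + 27364 + 133372 + 163261 = 933154
—
[mpg_sum: mpg < 43 AND doors < 4]
vin=V85: ✓ → 164803
vin=V76: ✗
vin=V23: ✗
vin=V28: ✓ → 19524
vin=V65: ✓ → 92938
vin=V62: ✗
vin=V78: ✓ → 9593
vin=V14: ✗
vin=V97: ✗
vin=V17: ✓ → 204335
vin=V13: ✗
vin=V98: ✗
vin=V61: ✗
mpg_sum = 164803 + 19524 + 92938 + 9593 + 204335 = 491193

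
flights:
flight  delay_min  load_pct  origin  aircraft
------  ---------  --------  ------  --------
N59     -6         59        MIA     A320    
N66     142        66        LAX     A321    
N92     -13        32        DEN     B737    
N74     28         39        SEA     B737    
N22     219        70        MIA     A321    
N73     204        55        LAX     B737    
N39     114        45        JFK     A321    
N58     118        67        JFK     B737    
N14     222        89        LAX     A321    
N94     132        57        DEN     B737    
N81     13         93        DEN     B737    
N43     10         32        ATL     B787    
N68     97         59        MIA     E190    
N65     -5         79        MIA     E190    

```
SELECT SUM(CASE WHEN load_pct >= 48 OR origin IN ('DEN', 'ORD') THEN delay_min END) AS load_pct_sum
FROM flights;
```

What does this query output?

flight=N59: ✓ → -6
flight=N66: ✓ → 142
flight=N92: ✓ → -13
flight=N74: ✗
flight=N22: ✓ → 219
flight=N73: ✓ → 204
flight=N39: ✗
flight=N58: ✓ → 118
flight=N14: ✓ → 222
flight=N94: ✓ → 132
flight=N81: ✓ → 13
flight=N43: ✗
flight=N68: ✓ → 97
flight=N65: ✓ → -5
load_pct_sum = -6 + 142 + -13 + 219 + 204 + 118 + 222 + 132 + 13 + 97 + -5 = 1123

1123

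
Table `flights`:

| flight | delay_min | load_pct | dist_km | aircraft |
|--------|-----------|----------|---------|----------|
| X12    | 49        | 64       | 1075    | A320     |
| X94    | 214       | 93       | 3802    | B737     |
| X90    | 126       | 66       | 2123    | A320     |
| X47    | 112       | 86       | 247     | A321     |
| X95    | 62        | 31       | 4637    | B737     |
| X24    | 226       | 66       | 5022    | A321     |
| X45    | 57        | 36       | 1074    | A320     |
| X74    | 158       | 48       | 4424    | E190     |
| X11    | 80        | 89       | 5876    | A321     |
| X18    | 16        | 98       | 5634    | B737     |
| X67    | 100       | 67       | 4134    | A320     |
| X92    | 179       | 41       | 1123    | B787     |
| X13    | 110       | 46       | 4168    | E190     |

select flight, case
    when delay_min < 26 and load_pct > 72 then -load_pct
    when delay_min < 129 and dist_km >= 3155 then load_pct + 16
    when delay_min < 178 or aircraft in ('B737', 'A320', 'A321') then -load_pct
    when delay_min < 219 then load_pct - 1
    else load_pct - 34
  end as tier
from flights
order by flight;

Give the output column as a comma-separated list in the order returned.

flight=X11: delay_min < 129 and dist_km >= 3155 → 105
flight=X12: delay_min < 178 or aircraft in ('B737', 'A320', 'A321') → -64
flight=X13: delay_min < 129 and dist_km >= 3155 → 62
flight=X18: delay_min < 26 and load_pct > 72 → -98
flight=X24: delay_min < 178 or aircraft in ('B737', 'A320', 'A321') → -66
flight=X45: delay_min < 178 or aircraft in ('B737', 'A320', 'A321') → -36
flight=X47: delay_min < 178 or aircraft in ('B737', 'A320', 'A321') → -86
flight=X67: delay_min < 129 and dist_km >= 3155 → 83
flight=X74: delay_min < 178 or aircraft in ('B737', 'A320', 'A321') → -48
flight=X90: delay_min < 178 or aircraft in ('B737', 'A320', 'A321') → -66
flight=X92: delay_min < 219 → 40
flight=X94: delay_min < 178 or aircraft in ('B737', 'A320', 'A321') → -93
flight=X95: delay_min < 129 and dist_km >= 3155 → 47

105, -64, 62, -98, -66, -36, -86, 83, -48, -66, 40, -93, 47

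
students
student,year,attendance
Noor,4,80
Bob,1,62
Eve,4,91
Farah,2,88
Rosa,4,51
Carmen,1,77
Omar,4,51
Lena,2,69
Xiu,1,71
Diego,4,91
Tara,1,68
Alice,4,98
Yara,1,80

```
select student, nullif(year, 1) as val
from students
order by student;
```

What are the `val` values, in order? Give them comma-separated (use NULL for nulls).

4, NULL, NULL, 4, 4, 2, 2, 4, 4, 4, NULL, NULL, NULL

student=Alice: year=4 vs 1: differ → 4
student=Bob: year=1 vs 1: equal → NULL
student=Carmen: year=1 vs 1: equal → NULL
student=Diego: year=4 vs 1: differ → 4
student=Eve: year=4 vs 1: differ → 4
student=Farah: year=2 vs 1: differ → 2
student=Lena: year=2 vs 1: differ → 2
student=Noor: year=4 vs 1: differ → 4
student=Omar: year=4 vs 1: differ → 4
student=Rosa: year=4 vs 1: differ → 4
student=Tara: year=1 vs 1: equal → NULL
student=Xiu: year=1 vs 1: equal → NULL
student=Yara: year=1 vs 1: equal → NULL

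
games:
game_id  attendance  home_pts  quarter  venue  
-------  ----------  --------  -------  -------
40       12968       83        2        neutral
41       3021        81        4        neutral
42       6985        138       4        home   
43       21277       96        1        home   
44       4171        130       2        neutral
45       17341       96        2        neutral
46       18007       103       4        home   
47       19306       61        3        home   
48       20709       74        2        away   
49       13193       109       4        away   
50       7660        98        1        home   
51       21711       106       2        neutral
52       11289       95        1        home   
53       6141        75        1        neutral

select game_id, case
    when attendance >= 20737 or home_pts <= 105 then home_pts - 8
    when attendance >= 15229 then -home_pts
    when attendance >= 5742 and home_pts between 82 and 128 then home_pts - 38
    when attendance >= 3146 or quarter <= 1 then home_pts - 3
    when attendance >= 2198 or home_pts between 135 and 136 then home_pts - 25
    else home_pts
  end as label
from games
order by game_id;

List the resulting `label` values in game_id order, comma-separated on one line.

75, 73, 135, 88, 127, 88, 95, 53, 66, 71, 90, 98, 87, 67

game_id=40: attendance >= 20737 or home_pts <= 105 → 75
game_id=41: attendance >= 20737 or home_pts <= 105 → 73
game_id=42: attendance >= 3146 or quarter <= 1 → 135
game_id=43: attendance >= 20737 or home_pts <= 105 → 88
game_id=44: attendance >= 3146 or quarter <= 1 → 127
game_id=45: attendance >= 20737 or home_pts <= 105 → 88
game_id=46: attendance >= 20737 or home_pts <= 105 → 95
game_id=47: attendance >= 20737 or home_pts <= 105 → 53
game_id=48: attendance >= 20737 or home_pts <= 105 → 66
game_id=49: attendance >= 5742 and home_pts between 82 and 128 → 71
game_id=50: attendance >= 20737 or home_pts <= 105 → 90
game_id=51: attendance >= 20737 or home_pts <= 105 → 98
game_id=52: attendance >= 20737 or home_pts <= 105 → 87
game_id=53: attendance >= 20737 or home_pts <= 105 → 67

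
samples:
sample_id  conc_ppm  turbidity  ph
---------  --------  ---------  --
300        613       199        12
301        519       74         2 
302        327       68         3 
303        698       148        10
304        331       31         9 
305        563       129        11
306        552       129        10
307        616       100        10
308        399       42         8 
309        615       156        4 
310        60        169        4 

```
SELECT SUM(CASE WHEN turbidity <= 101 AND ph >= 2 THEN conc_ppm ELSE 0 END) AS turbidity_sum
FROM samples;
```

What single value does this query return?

2192

sample_id=300: ✗
sample_id=301: ✓ → 519
sample_id=302: ✓ → 327
sample_id=303: ✗
sample_id=304: ✓ → 331
sample_id=305: ✗
sample_id=306: ✗
sample_id=307: ✓ → 616
sample_id=308: ✓ → 399
sample_id=309: ✗
sample_id=310: ✗
turbidity_sum = 519 + 327 + 331 + 616 + 399 = 2192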